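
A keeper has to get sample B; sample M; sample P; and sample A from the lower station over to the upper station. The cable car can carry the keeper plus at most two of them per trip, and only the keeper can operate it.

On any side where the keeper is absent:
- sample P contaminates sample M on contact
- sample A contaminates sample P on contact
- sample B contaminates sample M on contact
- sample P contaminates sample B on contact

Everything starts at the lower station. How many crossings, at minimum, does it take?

Counting alone: the keeper can take at most 2 across per trip to the upper station, so moving all 4 needs at least 2 loaded trips out, with a return between consecutive ones — at least 3 crossings.
The safety rule pushes this higher. Following every safe sequence of crossings, the most of the 4 that can be at the upper station as the cable car arrives there on crossing 3 is 3 — never all 4.
So no plan with fewer than 5 crossings exists, and this one achieves 5:
1. Keeper goes to the upper station with sample B and sample P.
2. Keeper goes back to the lower station with sample B.
3. Keeper goes to the upper station with sample A and sample B.
4. Keeper goes back to the lower station with sample P.
5. Keeper goes to the upper station with sample M and sample P.

5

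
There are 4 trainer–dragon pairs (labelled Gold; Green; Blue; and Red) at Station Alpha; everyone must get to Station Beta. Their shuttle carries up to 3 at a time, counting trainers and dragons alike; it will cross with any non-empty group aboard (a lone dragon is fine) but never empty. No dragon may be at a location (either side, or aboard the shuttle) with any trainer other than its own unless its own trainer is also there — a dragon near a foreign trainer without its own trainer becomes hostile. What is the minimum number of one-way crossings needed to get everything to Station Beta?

9

Counting alone: each trip to Station Beta takes at most 3 across and each return brings at least 1 back, so after t trips out (and t−1 returns) at most 3t − (t−1) of the 8 are across; that first reaches 8 at t = 4, so at least 7 crossings are needed.
The safety rule pushes this higher. Following every safe sequence of crossings, the most of the 8 that can be at Station Beta as the shuttle arrives there on crossing 7 is 7 — never all 8.
So no plan with fewer than 9 crossings exists, and this one achieves 9:
1. dragon Gold and trainer Gold cross → Station Beta.
2. trainer Gold crosses ← Station Alpha.
3. dragon Green, trainer Gold, and trainer Green cross → Station Beta.
4. dragon Gold and trainer Gold cross ← Station Alpha.
5. trainer Blue, trainer Gold, and trainer Red cross → Station Beta.
6. dragon Green crosses ← Station Alpha.
7. dragon Gold and dragon Green cross → Station Beta.
8. dragon Gold crosses ← Station Alpha.
9. dragon Blue, dragon Gold, and dragon Red cross → Station Beta.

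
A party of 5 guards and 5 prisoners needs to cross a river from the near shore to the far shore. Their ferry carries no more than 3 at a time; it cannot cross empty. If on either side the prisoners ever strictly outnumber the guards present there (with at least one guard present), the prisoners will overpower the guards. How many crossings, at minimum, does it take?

11

Counting alone: each trip to the far shore takes at most 3 across and each return brings at least 1 back, so after t trips out (and t−1 returns) at most 3t − (t−1) of the 10 are across; that first reaches 10 at t = 5, so at least 9 crossings are needed.
The safety rule pushes this higher. Following every safe sequence of crossings, the most of the 10 that can be at the far shore as the ferry arrives there on crossing 9 is 9 — never all 10.
So no plan with fewer than 11 crossings exists, and this one achieves 11:
1. 2 prisoners → the far shore.  (the near shore: 5G 3P; the far shore: 0G 2P)
2. 1 prisoner ← the near shore.  (the near shore: 5G 4P; the far shore: 0G 1P)
3. 3 prisoners → the far shore.  (the near shore: 5G 1P; the far shore: 0G 4P)
4. 1 prisoner ← the near shore.  (the near shore: 5G 2P; the far shore: 0G 3P)
5. 3 guards → the far shore.  (the near shore: 2G 2P; the far shore: 3G 3P)
6. 1 guard and 1 prisoner ← the near shore.  (the near shore: 3G 3P; the far shore: 2G 2P)
7. 3 guards → the far shore.  (the near shore: 0G 3P; the far shore: 5G 2P)
8. 1 prisoner ← the near shore.  (the near shore: 0G 4P; the far shore: 5G 1P)
9. 2 prisoners → the far shore.  (the near shore: 0G 2P; the far shore: 5G 3P)
10. 1 prisoner ← the near shore.  (the near shore: 0G 3P; the far shore: 5G 2P)
11. 3 prisoners → the far shore.  (the near shore: 0G 0P; the far shore: 5G 5P)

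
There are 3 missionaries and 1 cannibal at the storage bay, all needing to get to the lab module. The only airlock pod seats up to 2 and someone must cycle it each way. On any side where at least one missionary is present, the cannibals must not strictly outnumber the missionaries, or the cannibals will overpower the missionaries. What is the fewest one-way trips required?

5

Counting alone: each trip to the lab module takes at most 2 across and each return brings at least 1 back, so after t trips out (and t−1 returns) at most 2t − (t−1) of the 4 are across; that first reaches 4 at t = 3, so at least 5 crossings are needed.
The plan below uses exactly 5 crossings, so it is optimal:
1. 1 missionary and 1 cannibal → the lab module.  (the storage bay: 2M 0C; the lab module: 1M 1C)
2. 1 cannibal ← the storage bay.  (the storage bay: 2M 1C; the lab module: 1M 0C)
3. 1 missionary and 1 cannibal → the lab module.  (the storage bay: 1M 0C; the lab module: 2M 1C)
4. 1 cannibal ← the storage bay.  (the storage bay: 1M 1C; the lab module: 2M 0C)
5. 1 missionary and 1 cannibal → the lab module.  (the storage bay: 0M 0C; the lab module: 3M 1C)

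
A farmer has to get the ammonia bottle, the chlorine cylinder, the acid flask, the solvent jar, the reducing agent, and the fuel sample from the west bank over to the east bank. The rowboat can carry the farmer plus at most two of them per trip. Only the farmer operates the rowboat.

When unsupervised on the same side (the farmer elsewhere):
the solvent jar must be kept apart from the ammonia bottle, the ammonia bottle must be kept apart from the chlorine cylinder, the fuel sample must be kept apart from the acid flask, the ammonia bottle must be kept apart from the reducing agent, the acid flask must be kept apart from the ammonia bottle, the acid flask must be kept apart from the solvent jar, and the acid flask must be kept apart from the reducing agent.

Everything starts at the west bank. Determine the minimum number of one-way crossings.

9

Counting alone: the farmer can take at most 2 across per trip to the east bank, so moving all 6 needs at least 3 loaded trips out, with a return between consecutive ones — at least 5 crossings.
The safety rule pushes this higher. Following every safe sequence of crossings, the most of the 6 that can be at the east bank as the rowboat arrives there on crossings 5, 7 is 4, 5 respectively — never all 6.
So no plan with fewer than 9 crossings exists, and this one achieves 9:
1. Farmer goes to the east bank with the acid flask and the ammonia bottle.
2. Farmer goes back to the west bank with the ammonia bottle.
3. Farmer goes to the east bank with the ammonia bottle and the chlorine cylinder.
4. Farmer goes back to the west bank with the ammonia bottle.
5. Farmer goes to the east bank with the reducing agent and the solvent jar.
6. Farmer goes back to the west bank with the acid flask.
7. Farmer goes to the east bank with the ammonia bottle and the fuel sample.
8. Farmer goes back to the west bank with the ammonia bottle.
9. Farmer goes to the east bank with the acid flask and the ammonia bottle.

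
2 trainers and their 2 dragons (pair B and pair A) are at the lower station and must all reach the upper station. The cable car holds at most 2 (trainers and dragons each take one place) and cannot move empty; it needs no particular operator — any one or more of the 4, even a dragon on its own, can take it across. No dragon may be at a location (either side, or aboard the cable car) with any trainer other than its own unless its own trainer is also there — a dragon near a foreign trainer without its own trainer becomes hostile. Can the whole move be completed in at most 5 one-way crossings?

Yes

Yes — this plan uses 5 crossings (≤ 5):
1. dragon B and trainer B cross → the upper station.
2. trainer B crosses ← the lower station.
3. trainer A and trainer B cross → the upper station.
4. trainer A crosses ← the lower station.
5. dragon A and trainer A cross → the upper station.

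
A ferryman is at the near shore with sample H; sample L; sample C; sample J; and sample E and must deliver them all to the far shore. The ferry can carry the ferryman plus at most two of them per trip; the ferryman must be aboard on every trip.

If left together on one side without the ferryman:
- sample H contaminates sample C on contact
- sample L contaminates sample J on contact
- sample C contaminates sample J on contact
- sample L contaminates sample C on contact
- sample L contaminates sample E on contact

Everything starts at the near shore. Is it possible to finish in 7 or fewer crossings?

Yes

Yes — this plan uses 7 crossings (≤ 7):
1. Ferryman goes to the far shore with sample C and sample L.  [the near shore: sample E, sample H, sample J | the far shore: sample C, sample L]
2. Ferryman goes back to the near shore with sample L.  [the near shore: sample E, sample H, sample J, sample L | the far shore: sample C]
3. Ferryman goes to the far shore with sample H and sample L.  [the near shore: sample E, sample J | the far shore: sample C, sample H, sample L]
4. Ferryman goes back to the near shore with sample C.  [the near shore: sample C, sample E, sample J | the far shore: sample H, sample L]
5. Ferryman goes to the far shore with sample E and sample J.  [the near shore: sample C | the far shore: sample E, sample H, sample J, sample L]
6. Ferryman goes back to the near shore with sample L.  [the near shore: sample C, sample L | the far shore: sample E, sample H, sample J]
7. Ferryman goes to the far shore with sample C and sample L.  [the near shore: — | the far shore: sample C, sample E, sample H, sample J, sample L]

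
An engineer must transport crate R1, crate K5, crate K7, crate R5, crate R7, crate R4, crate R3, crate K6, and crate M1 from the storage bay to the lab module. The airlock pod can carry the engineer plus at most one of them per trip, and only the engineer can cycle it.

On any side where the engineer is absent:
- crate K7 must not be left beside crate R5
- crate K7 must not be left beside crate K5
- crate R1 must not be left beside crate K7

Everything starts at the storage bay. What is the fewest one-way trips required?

Following every safe sequence of crossings from the start, the most of the 9 that can be at the lab module as the airlock pod arrives there on crossings 1, 3, 5, 7, 9, 11, 13 is 1, 2, 3, 4, 5, 6, 7 respectively; the best ever achieved is 7 of 9.
From crossing 15 on, no configuration arises that was not already reachable earlier: only 288 distinct safe configurations (who is on which side, and where the airlock pod is) can ever be reached, none of them has everyone across, and every continuation just revisits them. So no valid plan exists.

impossible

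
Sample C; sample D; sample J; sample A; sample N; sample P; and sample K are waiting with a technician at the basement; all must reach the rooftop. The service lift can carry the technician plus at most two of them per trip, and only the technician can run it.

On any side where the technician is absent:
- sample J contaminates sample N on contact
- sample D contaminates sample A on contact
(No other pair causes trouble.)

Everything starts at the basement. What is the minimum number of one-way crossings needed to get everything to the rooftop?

7

Counting alone: the technician can take at most 2 across per trip to the rooftop, so moving all 7 needs at least 4 loaded trips out, with a return between consecutive ones — at least 7 crossings.
The plan below uses exactly 7 crossings, so it is optimal:
1. Technician goes to the rooftop with sample D and sample J.  [the basement: sample A, sample C, sample K, sample N, sample P | the rooftop: sample D, sample J]
2. Technician goes back to the basement alone.  [the basement: sample A, sample C, sample K, sample N, sample P | the rooftop: sample D, sample J]
3. Technician goes to the rooftop with sample C.  [the basement: sample A, sample K, sample N, sample P | the rooftop: sample C, sample D, sample J]
4. Technician goes back to the basement alone.  [the basement: sample A, sample K, sample N, sample P | the rooftop: sample C, sample D, sample J]
5. Technician goes to the rooftop with sample K and sample P.  [the basement: sample A, sample N | the rooftop: sample C, sample D, sample J, sample K, sample P]
6. Technician goes back to the basement alone.  [the basement: sample A, sample N | the rooftop: sample C, sample D, sample J, sample K, sample P]
7. Technician goes to the rooftop with sample A and sample N.  [the basement: — | the rooftop: sample A, sample C, sample D, sample J, sample K, sample N, sample P]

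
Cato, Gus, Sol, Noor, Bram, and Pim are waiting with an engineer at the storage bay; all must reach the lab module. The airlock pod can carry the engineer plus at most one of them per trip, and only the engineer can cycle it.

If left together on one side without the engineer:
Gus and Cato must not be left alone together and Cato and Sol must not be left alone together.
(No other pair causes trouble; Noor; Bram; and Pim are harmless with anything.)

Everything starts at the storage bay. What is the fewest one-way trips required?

13

Counting alone: the engineer can take at most 1 across per trip to the lab module, so moving all 6 needs at least 6 loaded trips out, with a return between consecutive ones — at least 11 crossings.
The safety rule pushes this higher. Following every safe sequence of crossings, the most of the 6 that can be at the lab module as the airlock pod arrives there on crossing 11 is 5 — never all 6.
So no plan with fewer than 13 crossings exists, and this one achieves 13:
1. Engineer goes to the lab module with Cato.  [the storage bay: Bram, Gus, Noor, Pim, Sol | the lab module: Cato]
2. Engineer goes back to the storage bay alone.  [the storage bay: Bram, Gus, Noor, Pim, Sol | the lab module: Cato]
3. Engineer goes to the lab module with Gus.  [the storage bay: Bram, Noor, Pim, Sol | the lab module: Cato, Gus]
4. Engineer goes back to the storage bay with Cato.  [the storage bay: Bram, Cato, Noor, Pim, Sol | the lab module: Gus]
5. Engineer goes to the lab module with Sol.  [the storage bay: Bram, Cato, Noor, Pim | the lab module: Gus, Sol]
6. Engineer goes back to the storage bay alone.  [the storage bay: Bram, Cato, Noor, Pim | the lab module: Gus, Sol]
7. Engineer goes to the lab module with Noor.  [the storage bay: Bram, Cato, Pim | the lab module: Gus, Noor, Sol]
8. Engineer goes back to the storage bay alone.  [the storage bay: Bram, Cato, Pim | the lab module: Gus, Noor, Sol]
9. Engineer goes to the lab module with Bram.  [the storage bay: Cato, Pim | the lab module: Bram, Gus, Noor, Sol]
10. Engineer goes back to the storage bay alone.  [the storage bay: Cato, Pim | the lab module: Bram, Gus, Noor, Sol]
11. Engineer goes to the lab module with Pim.  [the storage bay: Cato | the lab module: Bram, Gus, Noor, Pim, Sol]
12. Engineer goes back to the storage bay alone.  [the storage bay: Cato | the lab module: Bram, Gus, Noor, Pim, Sol]
13. Engineer goes to the lab module with Cato.  [the storage bay: — | the lab module: Bram, Cato, Gus, Noor, Pim, Sol]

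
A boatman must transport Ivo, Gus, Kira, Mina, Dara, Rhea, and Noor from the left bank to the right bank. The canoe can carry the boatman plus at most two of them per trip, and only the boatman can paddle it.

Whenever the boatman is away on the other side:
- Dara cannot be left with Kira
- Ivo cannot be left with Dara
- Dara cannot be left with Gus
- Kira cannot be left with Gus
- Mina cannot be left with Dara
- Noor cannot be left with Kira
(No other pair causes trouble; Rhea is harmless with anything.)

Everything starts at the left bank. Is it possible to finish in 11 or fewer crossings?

Yes — this plan uses 11 crossings (≤ 11):
1. Boatman goes to the right bank with Dara and Kira.  [the left bank: Gus, Ivo, Mina, Noor, Rhea | the right bank: Dara, Kira]
2. Boatman goes back to the left bank with Kira.  [the left bank: Gus, Ivo, Kira, Mina, Noor, Rhea | the right bank: Dara]
3. Boatman goes to the right bank with Ivo and Kira.  [the left bank: Gus, Mina, Noor, Rhea | the right bank: Dara, Ivo, Kira]
4. Boatman goes back to the left bank with Dara.  [the left bank: Dara, Gus, Mina, Noor, Rhea | the right bank: Ivo, Kira]
5. Boatman goes to the right bank with Gus and Mina.  [the left bank: Dara, Noor, Rhea | the right bank: Gus, Ivo, Kira, Mina]
6. Boatman goes back to the left bank with Gus.  [the left bank: Dara, Gus, Noor, Rhea | the right bank: Ivo, Kira, Mina]
7. Boatman goes to the right bank with Gus and Rhea.  [the left bank: Dara, Noor | the right bank: Gus, Ivo, Kira, Mina, Rhea]
8. Boatman goes back to the left bank with Gus.  [the left bank: Dara, Gus, Noor | the right bank: Ivo, Kira, Mina, Rhea]
9. Boatman goes to the right bank with Gus and Noor.  [the left bank: Dara | the right bank: Gus, Ivo, Kira, Mina, Noor, Rhea]
10. Boatman goes back to the left bank with Kira.  [the left bank: Dara, Kira | the right bank: Gus, Ivo, Mina, Noor, Rhea]
11. Boatman goes to the right bank with Dara and Kira.  [the left bank: — | the right bank: Dara, Gus, Ivo, Kira, Mina, Noor, Rhea]

Yes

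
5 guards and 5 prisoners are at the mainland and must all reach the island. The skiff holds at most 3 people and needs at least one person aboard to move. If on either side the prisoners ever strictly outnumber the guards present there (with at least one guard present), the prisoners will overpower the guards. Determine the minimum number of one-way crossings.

Counting alone: each trip to the island takes at most 3 across and each return brings at least 1 back, so after t trips out (and t−1 returns) at most 3t − (t−1) of the 10 are across; that first reaches 10 at t = 5, so at least 9 crossings are needed.
The safety rule pushes this higher. Following every safe sequence of crossings, the most of the 10 that can be at the island as the skiff arrives there on crossing 9 is 9 — never all 10.
So no plan with fewer than 11 crossings exists, and this one achieves 11:
1. 2 prisoners → the island.  (the mainland: 5G 3P; the island: 0G 2P)
2. 1 prisoner ← the mainland.  (the mainland: 5G 4P; the island: 0G 1P)
3. 3 prisoners → the island.  (the mainland: 5G 1P; the island: 0G 4P)
4. 1 prisoner ← the mainland.  (the mainland: 5G 2P; the island: 0G 3P)
5. 3 guards → the island.  (the mainland: 2G 2P; the island: 3G 3P)
6. 1 guard and 1 prisoner ← the mainland.  (the mainland: 3G 3P; the island: 2G 2P)
7. 3 guards → the island.  (the mainland: 0G 3P; the island: 5G 2P)
8. 1 prisoner ← the mainland.  (the mainland: 0G 4P; the island: 5G 1P)
9. 2 prisoners → the island.  (the mainland: 0G 2P; the island: 5G 3P)
10. 1 prisoner ← the mainland.  (the mainland: 0G 3P; the island: 5G 2P)
11. 3 prisoners → the island.  (the mainland: 0G 0P; the island: 5G 5P)

11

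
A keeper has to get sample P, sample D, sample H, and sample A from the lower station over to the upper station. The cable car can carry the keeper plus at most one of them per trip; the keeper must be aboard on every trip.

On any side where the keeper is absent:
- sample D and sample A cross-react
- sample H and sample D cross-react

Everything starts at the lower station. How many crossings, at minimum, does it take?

9

Counting alone: the keeper can take at most 1 across per trip to the upper station, so moving all 4 needs at least 4 loaded trips out, with a return between consecutive ones — at least 7 crossings.
The safety rule pushes this higher. Following every safe sequence of crossings, the most of the 4 that can be at the upper station as the cable car arrives there on crossing 7 is 3 — never all 4.
So no plan with fewer than 9 crossings exists, and this one achieves 9:
1. Keeper goes to the upper station with sample D.
2. Keeper goes back to the lower station alone.
3. Keeper goes to the upper station with sample P.
4. Keeper goes back to the lower station alone.
5. Keeper goes to the upper station with sample H.
6. Keeper goes back to the lower station with sample D.
7. Keeper goes to the upper station with sample A.
8. Keeper goes back to the lower station alone.
9. Keeper goes to the upper station with sample D.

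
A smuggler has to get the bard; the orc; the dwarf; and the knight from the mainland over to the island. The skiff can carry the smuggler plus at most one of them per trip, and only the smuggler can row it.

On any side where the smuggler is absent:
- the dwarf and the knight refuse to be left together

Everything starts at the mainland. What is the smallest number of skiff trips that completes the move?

7

Counting alone: the smuggler can take at most 1 across per trip to the island, so moving all 4 needs at least 4 loaded trips out, with a return between consecutive ones — at least 7 crossings.
The plan below uses exactly 7 crossings, so it is optimal:
1. Smuggler goes to the island with the dwarf.  [the mainland: the bard, the knight, the orc | the island: the dwarf]
2. Smuggler goes back to the mainland alone.  [the mainland: the bard, the knight, the orc | the island: the dwarf]
3. Smuggler goes to the island with the bard.  [the mainland: the knight, the orc | the island: the bard, the dwarf]
4. Smuggler goes back to the mainland alone.  [the mainland: the knight, the orc | the island: the bard, the dwarf]
5. Smuggler goes to the island with the orc.  [the mainland: the knight | the island: the bard, the dwarf, the orc]
6. Smuggler goes back to the mainland alone.  [the mainland: the knight | the island: the bard, the dwarf, the orc]
7. Smuggler goes to the island with the knight.  [the mainland: — | the island: the bard, the dwarf, the knight, the orc]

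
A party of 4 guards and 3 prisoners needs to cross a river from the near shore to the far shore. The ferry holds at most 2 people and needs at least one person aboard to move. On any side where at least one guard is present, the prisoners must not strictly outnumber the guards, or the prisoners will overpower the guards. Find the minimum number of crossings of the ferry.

Counting alone: each trip to the far shore takes at most 2 across and each return brings at least 1 back, so after t trips out (and t−1 returns) at most 2t − (t−1) of the 7 are across; that first reaches 7 at t = 6, so at least 11 crossings are needed.
The plan below uses exactly 11 crossings, so it is optimal:
1. 2 prisoners → the far shore.  (the near shore: 4G 1P; the far shore: 0G 2P)
2. 1 prisoner ← the near shore.  (the near shore: 4G 2P; the far shore: 0G 1P)
3. 2 prisoners → the far shore.  (the near shore: 4G 0P; the far shore: 0G 3P)
4. 1 prisoner ← the near shore.  (the near shore: 4G 1P; the far shore: 0G 2P)
5. 2 guards → the far shore.  (the near shore: 2G 1P; the far shore: 2G 2P)
6. 1 prisoner ← the near shore.  (the near shore: 2G 2P; the far shore: 2G 1P)
7. 1 guard and 1 prisoner → the far shore.  (the near shore: 1G 1P; the far shore: 3G 2P)
8. 1 guard ← the near shore.  (the near shore: 2G 1P; the far shore: 2G 2P)
9. 1 guard and 1 prisoner → the far shore.  (the near shore: 1G 0P; the far shore: 3G 3P)
10. 1 prisoner ← the near shore.  (the near shore: 1G 1P; the far shore: 3G 2P)
11. 1 guard and 1 prisoner → the far shore.  (the near shore: 0G 0P; the far shore: 4G 3P)

11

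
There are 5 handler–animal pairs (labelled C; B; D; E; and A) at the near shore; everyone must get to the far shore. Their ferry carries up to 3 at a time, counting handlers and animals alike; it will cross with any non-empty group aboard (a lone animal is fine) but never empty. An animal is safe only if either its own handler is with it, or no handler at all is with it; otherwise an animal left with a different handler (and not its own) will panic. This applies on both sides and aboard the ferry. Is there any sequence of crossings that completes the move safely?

1. animal C and handler C cross → the far shore.
2. handler C crosses ← the near shore.
3. animal B, animal D, and animal E cross → the far shore.
4. animal C crosses ← the near shore.
5. handler B, handler D, and handler E cross → the far shore.
6. animal B and handler B cross ← the near shore.
7. handler A, handler B, and handler C cross → the far shore.
8. animal D crosses ← the near shore.
9. animal B and animal C cross → the far shore.
10. animal C crosses ← the near shore.
11. animal A, animal C, and animal D cross → the far shore.

Yes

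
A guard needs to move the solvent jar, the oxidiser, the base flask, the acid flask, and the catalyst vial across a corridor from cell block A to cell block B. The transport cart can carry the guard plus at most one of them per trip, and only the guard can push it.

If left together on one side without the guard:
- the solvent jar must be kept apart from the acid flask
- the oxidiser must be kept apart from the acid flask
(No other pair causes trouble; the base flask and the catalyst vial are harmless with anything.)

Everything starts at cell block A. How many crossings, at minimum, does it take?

11

Counting alone: the guard can take at most 1 across per trip to cell block B, so moving all 5 needs at least 5 loaded trips out, with a return between consecutive ones — at least 9 crossings.
The safety rule pushes this higher. Following every safe sequence of crossings, the most of the 5 that can be at cell block B as the transport cart arrives there on crossing 9 is 4 — never all 5.
So no plan with fewer than 11 crossings exists, and this one achieves 11:
1. Guard goes to cell block B with the acid flask.
2. Guard goes back to cell block A alone.
3. Guard goes to cell block B with the solvent jar.
4. Guard goes back to cell block A with the acid flask.
5. Guard goes to cell block B with the oxidiser.
6. Guard goes back to cell block A alone.
7. Guard goes to cell block B with the base flask.
8. Guard goes back to cell block A alone.
9. Guard goes to cell block B with the catalyst vial.
10. Guard goes back to cell block A alone.
11. Guard goes to cell block B with the acid flask.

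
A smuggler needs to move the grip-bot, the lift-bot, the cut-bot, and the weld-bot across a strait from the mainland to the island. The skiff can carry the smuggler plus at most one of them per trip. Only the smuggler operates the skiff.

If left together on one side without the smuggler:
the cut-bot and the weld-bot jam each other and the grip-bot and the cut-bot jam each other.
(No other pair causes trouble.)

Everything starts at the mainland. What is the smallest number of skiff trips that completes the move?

Counting alone: the smuggler can take at most 1 across per trip to the island, so moving all 4 needs at least 4 loaded trips out, with a return between consecutive ones — at least 7 crossings.
The safety rule pushes this higher. Following every safe sequence of crossings, the most of the 4 that can be at the island as the skiff arrives there on crossing 7 is 3 — never all 4.
So no plan with fewer than 9 crossings exists, and this one achieves 9:
1. Smuggler goes to the island with the cut-bot.  [the mainland: the grip-bot, the lift-bot, the weld-bot | the island: the cut-bot]
2. Smuggler goes back to the mainland alone.  [the mainland: the grip-bot, the lift-bot, the weld-bot | the island: the cut-bot]
3. Smuggler goes to the island with the grip-bot.  [the mainland: the lift-bot, the weld-bot | the island: the cut-bot, the grip-bot]
4. Smuggler goes back to the mainland with the cut-bot.  [the mainland: the cut-bot, the lift-bot, the weld-bot | the island: the grip-bot]
5. Smuggler goes to the island with the weld-bot.  [the mainland: the cut-bot, the lift-bot | the island: the grip-bot, the weld-bot]
6. Smuggler goes back to the mainland alone.  [the mainland: the cut-bot, the lift-bot | the island: the grip-bot, the weld-bot]
7. Smuggler goes to the island with the lift-bot.  [the mainland: the cut-bot | the island: the grip-bot, the lift-bot, the weld-bot]
8. Smuggler goes back to the mainland alone.  [the mainland: the cut-bot | the island: the grip-bot, the lift-bot, the weld-bot]
9. Smuggler goes to the island with the cut-bot.  [the mainland: — | the island: the cut-bot, the grip-bot, the lift-bot, the weld-bot]

9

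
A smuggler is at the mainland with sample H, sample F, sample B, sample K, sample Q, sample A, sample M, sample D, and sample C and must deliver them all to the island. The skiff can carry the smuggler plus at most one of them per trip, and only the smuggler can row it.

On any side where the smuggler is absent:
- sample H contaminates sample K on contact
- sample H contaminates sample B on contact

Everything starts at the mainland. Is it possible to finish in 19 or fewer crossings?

Yes

Yes — this plan uses 19 crossings (≤ 19):
1. Smuggler goes to the island with sample H.  [the mainland: sample A, sample B, sample C, sample D, sample F, sample K, sample M, sample Q | the island: sample H]
2. Smuggler goes back to the mainland alone.  [the mainland: sample A, sample B, sample C, sample D, sample F, sample K, sample M, sample Q | the island: sample H]
3. Smuggler goes to the island with sample F.  [the mainland: sample A, sample B, sample C, sample D, sample K, sample M, sample Q | the island: sample F, sample H]
4. Smuggler goes back to the mainland alone.  [the mainland: sample A, sample B, sample C, sample D, sample K, sample M, sample Q | the island: sample F, sample H]
5. Smuggler goes to the island with sample B.  [the mainland: sample A, sample C, sample D, sample K, sample M, sample Q | the island: sample B, sample F, sample H]
6. Smuggler goes back to the mainland with sample H.  [the mainland: sample A, sample C, sample D, sample H, sample K, sample M, sample Q | the island: sample B, sample F]
7. Smuggler goes to the island with sample K.  [the mainland: sample A, sample C, sample D, sample H, sample M, sample Q | the island: sample B, sample F, sample K]
8. Smuggler goes back to the mainland alone.  [the mainland: sample A, sample C, sample D, sample H, sample M, sample Q | the island: sample B, sample F, sample K]
9. Smuggler goes to the island with sample Q.  [the mainland: sample A, sample C, sample D, sample H, sample M | the island: sample B, sample F, sample K, sample Q]
10. Smuggler goes back to the mainland alone.  [the mainland: sample A, sample C, sample D, sample H, sample M | the island: sample B, sample F, sample K, sample Q]
11. Smuggler goes to the island with sample A.  [the mainland: sample C, sample D, sample H, sample M | the island: sample A, sample B, sample F, sample K, sample Q]
12. Smuggler goes back to the mainland alone.  [the mainland: sample C, sample D, sample H, sample M | the island: sample A, sample B, sample F, sample K, sample Q]
13. Smuggler goes to the island with sample M.  [the mainland: sample C, sample D, sample H | the island: sample A, sample B, sample F, sample K, sample M, sample Q]
14. Smuggler goes back to the mainland alone.  [the mainland: sample C, sample D, sample H | the island: sample A, sample B, sample F, sample K, sample M, sample Q]
15. Smuggler goes to the island with sample D.  [the mainland: sample C, sample H | the island: sample A, sample B, sample D, sample F, sample K, sample M, sample Q]
16. Smuggler goes back to the mainland alone.  [the mainland: sample C, sample H | the island: sample A, sample B, sample D, sample F, sample K, sample M, sample Q]
17. Smuggler goes to the island with sample C.  [the mainland: sample H | the island: sample A, sample B, sample C, sample D, sample F, sample K, sample M, sample Q]
18. Smuggler goes back to the mainland alone.  [the mainland: sample H | the island: sample A, sample B, sample C, sample D, sample F, sample K, sample M, sample Q]
19. Smuggler goes to the island with sample H.  [the mainland: — | the island: sample A, sample B, sample C, sample D, sample F, sample H, sample K, sample M, sample Q]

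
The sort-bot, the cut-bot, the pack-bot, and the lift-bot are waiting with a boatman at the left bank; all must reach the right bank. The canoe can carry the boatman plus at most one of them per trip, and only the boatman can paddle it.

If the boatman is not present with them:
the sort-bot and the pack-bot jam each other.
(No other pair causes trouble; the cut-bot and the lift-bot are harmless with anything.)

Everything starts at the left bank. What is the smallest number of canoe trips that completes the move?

Counting alone: the boatman can take at most 1 across per trip to the right bank, so moving all 4 needs at least 4 loaded trips out, with a return between consecutive ones — at least 7 crossings.
The plan below uses exactly 7 crossings, so it is optimal:
1. Boatman goes to the right bank with the sort-bot.  [the left bank: the cut-bot, the lift-bot, the pack-bot | the right bank: the sort-bot]
2. Boatman goes back to the left bank alone.  [the left bank: the cut-bot, the lift-bot, the pack-bot | the right bank: the sort-bot]
3. Boatman goes to the right bank with the cut-bot.  [the left bank: the lift-bot, the pack-bot | the right bank: the cut-bot, the sort-bot]
4. Boatman goes back to the left bank alone.  [the left bank: the lift-bot, the pack-bot | the right bank: the cut-bot, the sort-bot]
5. Boatman goes to the right bank with the lift-bot.  [the left bank: the pack-bot | the right bank: the cut-bot, the lift-bot, the sort-bot]
6. Boatman goes back to the left bank alone.  [the left bank: the pack-bot | the right bank: the cut-bot, the lift-bot, the sort-bot]
7. Boatman goes to the right bank with the pack-bot.  [the left bank: — | the right bank: the cut-bot, the lift-bot, the pack-bot, the sort-bot]

7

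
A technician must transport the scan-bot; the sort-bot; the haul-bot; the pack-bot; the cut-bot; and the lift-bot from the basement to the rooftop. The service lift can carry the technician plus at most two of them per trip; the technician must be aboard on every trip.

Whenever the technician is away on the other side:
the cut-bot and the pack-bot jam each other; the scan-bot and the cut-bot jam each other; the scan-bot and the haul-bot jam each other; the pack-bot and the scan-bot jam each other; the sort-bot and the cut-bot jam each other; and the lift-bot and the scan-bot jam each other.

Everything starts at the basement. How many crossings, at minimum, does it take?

9

Counting alone: the technician can take at most 2 across per trip to the rooftop, so moving all 6 needs at least 3 loaded trips out, with a return between consecutive ones — at least 5 crossings.
The safety rule pushes this higher. Following every safe sequence of crossings, the most of the 6 that can be at the rooftop as the service lift arrives there on crossings 5, 7 is 4, 5 respectively — never all 6.
So no plan with fewer than 9 crossings exists, and this one achieves 9:
1. Technician goes to the rooftop with the cut-bot and the scan-bot.
2. Technician goes back to the basement with the scan-bot.
3. Technician goes to the rooftop with the scan-bot and the sort-bot.
4. Technician goes back to the basement with the cut-bot.
5. Technician goes to the rooftop with the haul-bot and the pack-bot.
6. Technician goes back to the basement with the scan-bot.
7. Technician goes to the rooftop with the lift-bot and the scan-bot.
8. Technician goes back to the basement with the scan-bot.
9. Technician goes to the rooftop with the cut-bot and the scan-bot.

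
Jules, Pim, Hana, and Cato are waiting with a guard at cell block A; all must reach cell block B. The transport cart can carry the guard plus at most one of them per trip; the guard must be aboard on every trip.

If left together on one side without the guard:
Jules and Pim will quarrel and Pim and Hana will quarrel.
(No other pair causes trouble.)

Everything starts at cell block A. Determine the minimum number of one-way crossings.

9

Counting alone: the guard can take at most 1 across per trip to cell block B, so moving all 4 needs at least 4 loaded trips out, with a return between consecutive ones — at least 7 crossings.
The safety rule pushes this higher. Following every safe sequence of crossings, the most of the 4 that can be at cell block B as the transport cart arrives there on crossing 7 is 3 — never all 4.
So no plan with fewer than 9 crossings exists, and this one achieves 9:
1. Guard goes to cell block B with Pim.  [cell block A: Cato, Hana, Jules | cell block B: Pim]
2. Guard goes back to cell block A alone.  [cell block A: Cato, Hana, Jules | cell block B: Pim]
3. Guard goes to cell block B with Jules.  [cell block A: Cato, Hana | cell block B: Jules, Pim]
4. Guard goes back to cell block A with Pim.  [cell block A: Cato, Hana, Pim | cell block B: Jules]
5. Guard goes to cell block B with Hana.  [cell block A: Cato, Pim | cell block B: Hana, Jules]
6. Guard goes back to cell block A alone.  [cell block A: Cato, Pim | cell block B: Hana, Jules]
7. Guard goes to cell block B with Cato.  [cell block A: Pim | cell block B: Cato, Hana, Jules]
8. Guard goes back to cell block A alone.  [cell block A: Pim | cell block B: Cato, Hana, Jules]
9. Guard goes to cell block B with Pim.  [cell block A: — | cell block B: Cato, Hana, Jules, Pim]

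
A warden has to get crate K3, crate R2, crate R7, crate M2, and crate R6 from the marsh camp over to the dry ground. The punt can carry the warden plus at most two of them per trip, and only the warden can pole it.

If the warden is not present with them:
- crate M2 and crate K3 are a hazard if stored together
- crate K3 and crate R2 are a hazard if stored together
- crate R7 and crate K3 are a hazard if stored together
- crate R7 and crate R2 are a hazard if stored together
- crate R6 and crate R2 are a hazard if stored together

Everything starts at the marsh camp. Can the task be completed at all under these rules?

Yes

1. Warden goes to the dry ground with crate K3 and crate R2.
2. Warden goes back to the marsh camp with crate K3.
3. Warden goes to the dry ground with crate K3 and crate M2.
4. Warden goes back to the marsh camp with crate K3.
5. Warden goes to the dry ground with crate R6 and crate R7.
6. Warden goes back to the marsh camp with crate R2.
7. Warden goes to the dry ground with crate K3 and crate R2.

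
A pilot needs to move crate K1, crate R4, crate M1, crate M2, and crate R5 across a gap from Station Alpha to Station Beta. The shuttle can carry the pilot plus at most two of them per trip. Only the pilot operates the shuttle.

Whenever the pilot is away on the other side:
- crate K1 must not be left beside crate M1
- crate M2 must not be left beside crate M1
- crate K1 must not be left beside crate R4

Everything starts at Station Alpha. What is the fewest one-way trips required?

5

Counting alone: the pilot can take at most 2 across per trip to Station Beta, so moving all 5 needs at least 3 loaded trips out, with a return between consecutive ones — at least 5 crossings.
The plan below uses exactly 5 crossings, so it is optimal:
1. Pilot goes to Station Beta with crate K1 and crate M1.
2. Pilot goes back to Station Alpha with crate K1.
3. Pilot goes to Station Beta with crate R4 and crate R5.
4. Pilot goes back to Station Alpha alone.
5. Pilot goes to Station Beta with crate K1 and crate M2.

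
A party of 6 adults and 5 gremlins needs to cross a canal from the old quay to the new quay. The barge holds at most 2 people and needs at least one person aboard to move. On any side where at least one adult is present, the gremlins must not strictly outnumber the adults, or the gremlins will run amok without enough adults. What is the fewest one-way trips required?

19

Counting alone: each trip to the new quay takes at most 2 across and each return brings at least 1 back, so after t trips out (and t−1 returns) at most 2t − (t−1) of the 11 are across; that first reaches 11 at t = 10, so at least 19 crossings are needed.
The plan below uses exactly 19 crossings, so it is optimal:
1. 2 gremlins → the new quay.  (the old quay: 6A 3G; the new quay: 0A 2G)
2. 1 gremlin ← the old quay.  (the old quay: 6A 4G; the new quay: 0A 1G)
3. 2 gremlins → the new quay.  (the old quay: 6A 2G; the new quay: 0A 3G)
4. 1 gremlin ← the old quay.  (the old quay: 6A 3G; the new quay: 0A 2G)
5. 2 adults → the new quay.  (the old quay: 4A 3G; the new quay: 2A 2G)
6. 1 gremlin ← the old quay.  (the old quay: 4A 4G; the new quay: 2A 1G)
7. 1 adult and 1 gremlin → the new quay.  (the old quay: 3A 3G; the new quay: 3A 2G)
8. 1 adult ← the old quay.  (the old quay: 4A 3G; the new quay: 2A 2G)
9. 1 adult and 1 gremlin → the new quay.  (the old quay: 3A 2G; the new quay: 3A 3G)
10. 1 gremlin ← the old quay.  (the old quay: 3A 3G; the new quay: 3A 2G)
11. 1 adult and 1 gremlin → the new quay.  (the old quay: 2A 2G; the new quay: 4A 3G)
12. 1 adult ← the old quay.  (the old quay: 3A 2G; the new quay: 3A 3G)
13. 1 adult and 1 gremlin → the new quay.  (the old quay: 2A 1G; the new quay: 4A 4G)
14. 1 gremlin ← the old quay.  (the old quay: 2A 2G; the new quay: 4A 3G)
15. 1 adult and 1 gremlin → the new quay.  (the old quay: 1A 1G; the new quay: 5A 4G)
16. 1 adult ← the old quay.  (the old quay: 2A 1G; the new quay: 4A 4G)
17. 1 adult and 1 gremlin → the new quay.  (the old quay: 1A 0G; the new quay: 5A 5G)
18. 1 gremlin ← the old quay.  (the old quay: 1A 1G; the new quay: 5A 4G)
19. 1 adult and 1 gremlin → the new quay.  (the old quay: 0A 0G; the new quay: 6A 5G)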